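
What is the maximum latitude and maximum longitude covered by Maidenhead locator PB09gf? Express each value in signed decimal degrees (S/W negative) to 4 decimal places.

-70.7500, 120.5833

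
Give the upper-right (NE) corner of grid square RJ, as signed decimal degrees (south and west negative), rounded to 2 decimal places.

Field R=17, J=9: +17·20° lon, +9·10° lat → SW at lon 160°, lat 0°.
Cell spans 20° lon × 10° lat. NE corner is SW corner plus one full cell.
latitude 10.00, longitude 180.00.

10.00, 180.00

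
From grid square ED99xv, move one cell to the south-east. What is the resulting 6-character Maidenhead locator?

FD09au

Longitude subsquare x = 23; +1 → 24, wraps to 0 = a, carry into square.
Longitude square 9; +1 → 10, wraps to 0, carry into field.
Longitude field E = 4; +1 → 5 = F.
Latitude subsquare v = 21; −1 → 20 = u.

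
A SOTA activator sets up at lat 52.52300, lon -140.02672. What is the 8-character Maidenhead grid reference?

Shift to the Maidenhead origin (180°W, 90°S): lon 39.97328, lat 142.52300.
Field: 39.97328/20 → 1 → B, 142.52300/10 → 14 → O; chars BO.
Square: 19.97328/2 → 9, 2.52300/1 → 2; chars 92.
Subsquare: 1.97328/0.0833333 → 23 → x, 0.52300/0.0416667 → 12 → m; chars xm.
Extended square: 0.05661/0.00833333 → 6, 0.02300/0.00416667 → 5; chars 65.

BO92xm65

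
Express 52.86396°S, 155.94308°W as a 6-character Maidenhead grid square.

Add 180° to longitude and 90° to latitude: 24.0569, 37.1360.
Field (20°×10°, letters A–R): 24.0569/20 → 1 → B, 37.1360/10 → 3 → D; chars BD.
Square (2°×1°, digits 0–9): 4.0569/2 → 2, 7.1360/1 → 7; chars 27.
Subsquare (5′×2.5′, letters a–x): 0.0569/0.0833333 → 0 → a, 0.1360/0.0416667 → 3 → d; chars ad.

BD27ad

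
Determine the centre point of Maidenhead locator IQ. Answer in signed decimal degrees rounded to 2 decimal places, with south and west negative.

75.00, -10.00

Field I=8, Q=16: +8·20° lon, +16·10° lat → SW at lon -20°, lat 70°.
Cell spans 20° lon × 10° lat. Centre is SW corner plus half of each.
latitude 75.00, longitude -10.00.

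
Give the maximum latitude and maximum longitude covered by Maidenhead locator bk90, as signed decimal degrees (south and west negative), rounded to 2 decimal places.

11.00, -140.00

Field B=1, K=10: +1·20° lon, +10·10° lat → SW at lon -160°, lat 10°.
Square 9, 0: +9·2° lon, +0·1° lat → SW at lon -142°, lat 10°.
Cell spans 2° lon × 1° lat. NE corner is SW corner plus one full cell.
latitude 11.00, longitude -140.00.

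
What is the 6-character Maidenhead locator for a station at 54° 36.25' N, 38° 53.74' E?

KO94ko

Shift to the Maidenhead origin (180°W, 90°S): lon 218.8957, lat 144.6042.
Field: 218.8957/20 → 10 → K, 144.6042/10 → 14 → O; chars KO.
Square: 18.8957/2 → 9, 4.6042/1 → 4; chars 94.
Subsquare: 0.8957/0.0833333 → 10 → k, 0.6042/0.0416667 → 14 → o; chars ko.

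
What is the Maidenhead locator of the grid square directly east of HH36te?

HH36ue

Longitude subsquare t = 19; +1 → 20 = u.
The latitude characters are unchanged.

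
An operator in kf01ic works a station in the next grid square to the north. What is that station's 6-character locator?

Latitude subsquare c = 2; +1 → 3 = d.
The longitude characters are unchanged.

KF01id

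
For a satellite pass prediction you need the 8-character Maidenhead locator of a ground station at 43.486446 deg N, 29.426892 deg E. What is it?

KN43rl16

Shift to the Maidenhead origin (180°W, 90°S): lon 209.42689, lat 133.48645.
Field: lon ⌊209.42689/20⌋ = 10 → K; lat ⌊133.48645/10⌋ = 13 → N.
Square: lon ⌊9.42689/2⌋ = 4; lat ⌊3.48645/1⌋ = 3.
Subsquare: lon ⌊1.42689/0.0833333⌋ = 17 → r; lat ⌊0.48645/0.0416667⌋ = 11 → l.
Extended square: lon ⌊0.01023/0.00833333⌋ = 1; lat ⌊0.02811/0.00416667⌋ = 6.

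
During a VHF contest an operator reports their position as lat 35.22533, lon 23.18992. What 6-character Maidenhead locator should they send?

Add 180° to longitude and 90° to latitude: 203.1899, 125.2253.
Field: lon ⌊203.1899/20⌋ = 10 → K; lat ⌊125.2253/10⌋ = 12 → M.
Square: lon ⌊3.1899/2⌋ = 1; lat ⌊5.2253/1⌋ = 5.
Subsquare: lon ⌊1.1899/0.0833333⌋ = 14 → o; lat ⌊0.2253/0.0416667⌋ = 5 → f.

KM15of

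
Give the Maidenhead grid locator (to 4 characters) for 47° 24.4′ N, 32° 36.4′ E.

Shift to the Maidenhead origin (180°W, 90°S): lon 212.61, lat 137.41.
Field: 212.61/20 → 10 → K, 137.41/10 → 13 → N; chars KN.
Square: 12.61/2 → 6, 7.41/1 → 7; chars 67.

KN67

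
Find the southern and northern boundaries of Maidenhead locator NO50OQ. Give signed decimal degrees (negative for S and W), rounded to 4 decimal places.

50.6667, 50.7083

Field N=13, O=14: +13·20° lon, +14·10° lat → SW at lon 80°, lat 50°.
Square 5, 0: +5·2° lon, +0·1° lat → SW at lon 90°, lat 50°.
Subsquare o=14, q=16: +14·0.0833333° lon, +16·0.0416667° lat → SW at lon 91.1667°, lat 50.6667°.
Cell spans 0.0833333° lon × 0.0416667° lat.
south 50.6667, north 50.7083.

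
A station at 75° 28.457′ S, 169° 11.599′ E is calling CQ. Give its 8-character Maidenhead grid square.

RB44om36

Offset from 180°W / 90°S: lon 349.19332°, lat 14.52572°.
Field: lon ⌊349.19332/20⌋ = 17 → R; lat ⌊14.52572/10⌋ = 1 → B.
Square: lon ⌊9.19332/2⌋ = 4; lat ⌊4.52572/1⌋ = 4.
Subsquare: lon ⌊1.19332/0.0833333⌋ = 14 → o; lat ⌊0.52572/0.0416667⌋ = 12 → m.
Extended square: lon ⌊0.02665/0.00833333⌋ = 3; lat ⌊0.02572/0.00416667⌋ = 6.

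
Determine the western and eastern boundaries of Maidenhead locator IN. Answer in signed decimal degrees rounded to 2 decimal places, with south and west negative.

Field I=8, N=13: +8·20° lon, +13·10° lat → SW at lon -20°, lat 40°.
Cell spans 20° lon × 10° lat.
west -20.00, east 0.00.

-20.00, 0.00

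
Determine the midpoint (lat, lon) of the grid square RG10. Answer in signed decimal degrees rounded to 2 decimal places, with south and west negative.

Field R=17, G=6: +17·20° lon, +6·10° lat → SW at lon 160°, lat -30°.
Square 1, 0: +1·2° lon, +0·1° lat → SW at lon 162°, lat -30°.
Cell spans 2° lon × 1° lat. Centre is SW corner plus half of each.
latitude -29.50, longitude 163.00.

-29.50, 163.00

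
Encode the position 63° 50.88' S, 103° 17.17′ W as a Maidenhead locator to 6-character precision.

DC86id

Shift to the Maidenhead origin (180°W, 90°S): lon 76.7138, lat 26.1520.
Field: lon ⌊76.7138/20⌋ = 3 → D; lat ⌊26.1520/10⌋ = 2 → C.
Square: lon ⌊16.7138/2⌋ = 8; lat ⌊6.1520/1⌋ = 6.
Subsquare: lon ⌊0.7138/0.0833333⌋ = 8 → i; lat ⌊0.1520/0.0416667⌋ = 3 → d.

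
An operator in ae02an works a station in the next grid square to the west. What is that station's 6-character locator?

RE92xn

Longitude subsquare a = 0; −1 → -1, wraps to 23 = x, carry into square.
Longitude square 0; −1 → -1, wraps to 9, carry into field.
Longitude field A = 0; −1 → -1, wraps to 17 = R, wrapping around the antimeridian.
The latitude characters are unchanged.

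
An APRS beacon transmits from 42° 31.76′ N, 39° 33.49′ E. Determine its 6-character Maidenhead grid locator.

KN92sm

Offset from 180°W / 90°S: lon 219.5582°, lat 132.5293°.
Field: 219.5582/20 → 10 → K, 132.5293/10 → 13 → N; chars KN.
Square: 19.5582/2 → 9, 2.5293/1 → 2; chars 92.
Subsquare: 1.5582/0.0833333 → 18 → s, 0.5293/0.0416667 → 12 → m; chars sm.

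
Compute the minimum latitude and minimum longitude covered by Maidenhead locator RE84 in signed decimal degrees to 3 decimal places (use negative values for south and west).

Field R=17, E=4: +17·20° lon, +4·10° lat → SW at lon 160°, lat -50°.
Square 8, 4: +8·2° lon, +4·1° lat → SW at lon 176°, lat -46°.
latitude -46.000, longitude 176.000.

-46.000, 176.000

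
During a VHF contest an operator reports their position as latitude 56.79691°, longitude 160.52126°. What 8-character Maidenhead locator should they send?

RO06gt21

Offset from 180°W / 90°S: lon 340.52126°, lat 146.79691°.
Field: 340.52126/20 → 17 → R, 146.79691/10 → 14 → O; chars RO.
Square: 0.52126/2 → 0, 6.79691/1 → 6; chars 06.
Subsquare: 0.52126/0.0833333 → 6 → g, 0.79691/0.0416667 → 19 → t; chars gt.
Extended square: 0.02126/0.00833333 → 2, 0.00524/0.00416667 → 1; chars 21.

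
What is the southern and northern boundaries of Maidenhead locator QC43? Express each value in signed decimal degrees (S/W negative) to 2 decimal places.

-67.00, -66.00

Field Q=16, C=2: +16·20° lon, +2·10° lat → SW at lon 140°, lat -70°.
Square 4, 3: +4·2° lon, +3·1° lat → SW at lon 148°, lat -67°.
Cell spans 2° lon × 1° lat.
south -67.00, north -66.00.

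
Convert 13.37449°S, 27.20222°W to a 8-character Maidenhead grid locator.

Add 180° to longitude and 90° to latitude: 152.79778, 76.62551.
Field: 152.79778/20 → 7 → H, 76.62551/10 → 7 → H; chars HH.
Square: 12.79778/2 → 6, 6.62551/1 → 6; chars 66.
Subsquare: 0.79778/0.0833333 → 9 → j, 0.62551/0.0416667 → 15 → p; chars jp.
Extended square: 0.04778/0.00833333 → 5, 0.00051/0.00416667 → 0; chars 50.

HH66jp50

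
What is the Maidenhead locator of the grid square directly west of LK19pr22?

Longitude extended square 2; −1 → 1.
The latitude characters are unchanged.

LK19pr12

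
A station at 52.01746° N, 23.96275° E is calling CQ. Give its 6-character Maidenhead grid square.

KO12xa

Shift to the Maidenhead origin (180°W, 90°S): lon 203.9627, lat 142.0175.
Field: lon ⌊203.9627/20⌋ = 10 → K; lat ⌊142.0175/10⌋ = 14 → O.
Square: lon ⌊3.9627/2⌋ = 1; lat ⌊2.0175/1⌋ = 2.
Subsquare: lon ⌊1.9627/0.0833333⌋ = 23 → x; lat ⌊0.0175/0.0416667⌋ = 0 → a.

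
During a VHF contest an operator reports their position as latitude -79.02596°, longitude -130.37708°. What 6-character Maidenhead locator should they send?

Shift to the Maidenhead origin (180°W, 90°S): lon 49.6229, lat 10.9740.
Field: lon ⌊49.6229/20⌋ = 2 → C; lat ⌊10.9740/10⌋ = 1 → B.
Square: lon ⌊9.6229/2⌋ = 4; lat ⌊0.9740/1⌋ = 0.
Subsquare: lon ⌊1.6229/0.0833333⌋ = 19 → t; lat ⌊0.9740/0.0416667⌋ = 23 → x.

CB40tx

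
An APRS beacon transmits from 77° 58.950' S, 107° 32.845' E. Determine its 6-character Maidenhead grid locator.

Add 180° to longitude and 90° to latitude: 287.5474, 12.0175.
Field: lon ⌊287.5474/20⌋ = 14 → O; lat ⌊12.0175/10⌋ = 1 → B.
Square: lon ⌊7.5474/2⌋ = 3; lat ⌊2.0175/1⌋ = 2.
Subsquare: lon ⌊1.5474/0.0833333⌋ = 18 → s; lat ⌊0.0175/0.0416667⌋ = 0 → a.

OB32sa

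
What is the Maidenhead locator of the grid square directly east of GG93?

HG03

Longitude square 9; +1 → 10, wraps to 0, carry into field.
Longitude field G = 6; +1 → 7 = H.
The latitude characters are unchanged.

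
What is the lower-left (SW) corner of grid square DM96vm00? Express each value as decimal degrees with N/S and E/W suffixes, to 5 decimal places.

Field D=3, M=12: +3·20° lon, +12·10° lat → SW at lon -120°, lat 30°.
Square 9, 6: +9·2° lon, +6·1° lat → SW at lon -102°, lat 36°.
Subsquare v=21, m=12: +21·0.0833333° lon, +12·0.0416667° lat → SW at lon -100.25°, lat 36.5°.
Extended square 0, 0: +0·0.00833333° lon, +0·0.00416667° lat → SW at lon -100.25°, lat 36.5°.
latitude 36.50000° N, longitude 100.25000° W.

36.50000° N, 100.25000° W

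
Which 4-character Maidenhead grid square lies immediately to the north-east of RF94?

Longitude square 9; +1 → 10, wraps to 0, carry into field.
Longitude field R = 17; +1 → 18, wraps to 0 = A, wrapping around the antimeridian.
Latitude square 4; +1 → 5.

AF05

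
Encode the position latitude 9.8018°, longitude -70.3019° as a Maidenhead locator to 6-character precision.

Offset from 180°W / 90°S: lon 109.6981°, lat 99.8018°.
Field (20°×10°, letters A–R): lon ⌊109.6981/20⌋ = 5 → F; lat ⌊99.8018/10⌋ = 9 → J.
Square (2°×1°, digits 0–9): lon ⌊9.6981/2⌋ = 4; lat ⌊9.8018/1⌋ = 9.
Subsquare (5′×2.5′, letters a–x): lon ⌊1.6981/0.0833333⌋ = 20 → u; lat ⌊0.8018/0.0416667⌋ = 19 → t.

FJ49ut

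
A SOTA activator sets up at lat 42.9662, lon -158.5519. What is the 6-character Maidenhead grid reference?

Add 180° to longitude and 90° to latitude: 21.4481, 132.9662.
Field: lon ⌊21.4481/20⌋ = 1 → B; lat ⌊132.9662/10⌋ = 13 → N.
Square: lon ⌊1.4481/2⌋ = 0; lat ⌊2.9662/1⌋ = 2.
Subsquare: lon ⌊1.4481/0.0833333⌋ = 17 → r; lat ⌊0.9662/0.0416667⌋ = 23 → x.

BN02rx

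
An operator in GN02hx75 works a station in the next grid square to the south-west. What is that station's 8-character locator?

GN02hx64

Longitude extended square 7; −1 → 6.
Latitude extended square 5; −1 → 4.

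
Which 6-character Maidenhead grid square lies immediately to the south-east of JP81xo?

JP91an

Longitude subsquare x = 23; +1 → 24, wraps to 0 = a, carry into square.
Longitude square 8; +1 → 9.
Latitude subsquare o = 14; −1 → 13 = n.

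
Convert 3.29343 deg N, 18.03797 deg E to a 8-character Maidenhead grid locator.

JJ93ah40

Add 180° to longitude and 90° to latitude: 198.03797, 93.29343.
Field (20°×10°, letters A–R): lon ⌊198.03797/20⌋ = 9 → J; lat ⌊93.29343/10⌋ = 9 → J.
Square (2°×1°, digits 0–9): lon ⌊18.03797/2⌋ = 9; lat ⌊3.29343/1⌋ = 3.
Subsquare (5′×2.5′, letters a–x): lon ⌊0.03797/0.0833333⌋ = 0 → a; lat ⌊0.29343/0.0416667⌋ = 7 → h.
Extended square (30″×15″, digits 0–9): lon ⌊0.03797/0.00833333⌋ = 4; lat ⌊0.00176/0.00416667⌋ = 0.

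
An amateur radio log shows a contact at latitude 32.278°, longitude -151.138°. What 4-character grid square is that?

BM42

Offset from 180°W / 90°S: lon 28.86°, lat 122.28°.
Field: lon ⌊28.86/20⌋ = 1 → B; lat ⌊122.28/10⌋ = 12 → M.
Square: lon ⌊8.86/2⌋ = 4; lat ⌊2.28/1⌋ = 2.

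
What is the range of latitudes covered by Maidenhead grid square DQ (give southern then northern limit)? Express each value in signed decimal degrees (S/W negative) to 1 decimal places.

Field D=3, Q=16: +3·20° lon, +16·10° lat → SW at lon -120°, lat 70°.
Cell spans 20° lon × 10° lat.
south 70.0, north 80.0.

70.0, 80.0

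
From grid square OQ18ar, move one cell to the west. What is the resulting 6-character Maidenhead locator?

Longitude subsquare a = 0; −1 → -1, wraps to 23 = x, carry into square.
Longitude square 1; −1 → 0.
The latitude characters are unchanged.

OQ08xr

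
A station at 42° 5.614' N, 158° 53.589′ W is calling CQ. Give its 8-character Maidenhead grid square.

BN02nc22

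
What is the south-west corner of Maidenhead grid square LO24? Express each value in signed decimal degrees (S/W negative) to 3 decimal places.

Field L=11, O=14: +11·20° lon, +14·10° lat → SW at lon 40°, lat 50°.
Square 2, 4: +2·2° lon, +4·1° lat → SW at lon 44°, lat 54°.
latitude 54.000, longitude 44.000.

54.000, 44.000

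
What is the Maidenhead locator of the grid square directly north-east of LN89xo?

Longitude subsquare x = 23; +1 → 24, wraps to 0 = a, carry into square.
Longitude square 8; +1 → 9.
Latitude subsquare o = 14; +1 → 15 = p.

LN99ap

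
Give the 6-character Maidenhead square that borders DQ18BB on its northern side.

DQ18bc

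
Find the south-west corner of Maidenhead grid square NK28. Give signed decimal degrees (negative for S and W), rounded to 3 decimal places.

18.000, 84.000

Field N=13, K=10: +13·20° lon, +10·10° lat → SW at lon 80°, lat 10°.
Square 2, 8: +2·2° lon, +8·1° lat → SW at lon 84°, lat 18°.
latitude 18.000, longitude 84.000.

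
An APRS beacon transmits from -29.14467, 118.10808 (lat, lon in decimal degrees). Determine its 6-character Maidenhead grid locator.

OG90bu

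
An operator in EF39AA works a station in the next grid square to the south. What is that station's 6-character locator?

Latitude subsquare a = 0; −1 → -1, wraps to 23 = x, carry into square.
Latitude square 9; −1 → 8.
The longitude characters are unchanged.

EF38ax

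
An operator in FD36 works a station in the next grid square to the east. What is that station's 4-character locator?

FD46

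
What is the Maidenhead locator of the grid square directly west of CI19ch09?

Longitude extended square 0; −1 → -1, wraps to 9, carry into subsquare.
Longitude subsquare c = 2; −1 → 1 = b.
The latitude characters are unchanged.

CI19bh99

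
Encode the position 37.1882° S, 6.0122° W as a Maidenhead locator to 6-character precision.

IF62xt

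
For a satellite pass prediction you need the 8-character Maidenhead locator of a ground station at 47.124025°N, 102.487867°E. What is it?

Offset from 180°W / 90°S: lon 282.48787°, lat 137.12403°.
Field: lon ⌊282.48787/20⌋ = 14 → O; lat ⌊137.12403/10⌋ = 13 → N.
Square: lon ⌊2.48787/2⌋ = 1; lat ⌊7.12403/1⌋ = 7.
Subsquare: lon ⌊0.48787/0.0833333⌋ = 5 → f; lat ⌊0.12403/0.0416667⌋ = 2 → c.
Extended square: lon ⌊0.07120/0.00833333⌋ = 8; lat ⌊0.04069/0.00416667⌋ = 9.

ON17fc89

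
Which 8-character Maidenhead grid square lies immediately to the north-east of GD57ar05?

GD57ar16

Longitude extended square 0; +1 → 1.
Latitude extended square 5; +1 → 6.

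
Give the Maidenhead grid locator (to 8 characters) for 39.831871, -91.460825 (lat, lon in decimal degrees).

Add 180° to longitude and 90° to latitude: 88.53918, 129.83187.
Field: 88.53918/20 → 4 → E, 129.83187/10 → 12 → M; chars EM.
Square: 8.53918/2 → 4, 9.83187/1 → 9; chars 49.
Subsquare: 0.53918/0.0833333 → 6 → g, 0.83187/0.0416667 → 19 → t; chars gt.
Extended square: 0.03918/0.00833333 → 4, 0.04020/0.00416667 → 9; chars 49.

EM49gt49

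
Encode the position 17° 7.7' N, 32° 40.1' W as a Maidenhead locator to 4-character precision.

Add 180° to longitude and 90° to latitude: 147.33, 107.13.
Field: lon ⌊147.33/20⌋ = 7 → H; lat ⌊107.13/10⌋ = 10 → K.
Square: lon ⌊7.33/2⌋ = 3; lat ⌊7.13/1⌋ = 7.

HK37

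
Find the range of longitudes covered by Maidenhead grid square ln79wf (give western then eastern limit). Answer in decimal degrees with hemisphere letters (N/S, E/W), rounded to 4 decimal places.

55.8333° E, 55.9167° E

Field L=11, N=13: +11·20° lon, +13·10° lat → SW at lon 40°, lat 40°.
Square 7, 9: +7·2° lon, +9·1° lat → SW at lon 54°, lat 49°.
Subsquare w=22, f=5: +22·0.0833333° lon, +5·0.0416667° lat → SW at lon 55.8333°, lat 49.2083°.
Cell spans 0.0833333° lon × 0.0416667° lat.
west 55.8333° E, east 55.9167° E.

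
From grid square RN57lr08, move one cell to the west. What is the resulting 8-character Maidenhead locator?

RN57kr98

Longitude extended square 0; −1 → -1, wraps to 9, carry into subsquare.
Longitude subsquare l = 11; −1 → 10 = k.
The latitude characters are unchanged.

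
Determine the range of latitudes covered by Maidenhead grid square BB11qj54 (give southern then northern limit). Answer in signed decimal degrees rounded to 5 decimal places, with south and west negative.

-78.60833, -78.60417

Field B=1, B=1: +1·20° lon, +1·10° lat → SW at lon -160°, lat -80°.
Square 1, 1: +1·2° lon, +1·1° lat → SW at lon -158°, lat -79°.
Subsquare q=16, j=9: +16·0.0833333° lon, +9·0.0416667° lat → SW at lon -156.667°, lat -78.625°.
Extended square 5, 4: +5·0.00833333° lon, +4·0.00416667° lat → SW at lon -156.625°, lat -78.6083°.
Cell spans 0.00833333° lon × 0.00416667° lat.
south -78.60833, north -78.60417.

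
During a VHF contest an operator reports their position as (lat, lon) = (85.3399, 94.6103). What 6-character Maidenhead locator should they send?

Shift to the Maidenhead origin (180°W, 90°S): lon 274.6103, lat 175.3399.
Field: 274.6103/20 → 13 → N, 175.3399/10 → 17 → R; chars NR.
Square: 14.6103/2 → 7, 5.3399/1 → 5; chars 75.
Subsquare: 0.6103/0.0833333 → 7 → h, 0.3399/0.0416667 → 8 → i; chars hi.

NR75hi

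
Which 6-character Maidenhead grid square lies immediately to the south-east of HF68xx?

HF78aw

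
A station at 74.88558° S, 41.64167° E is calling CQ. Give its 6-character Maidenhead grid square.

LB05tc

Add 180° to longitude and 90° to latitude: 221.6417, 15.1144.
Field: 221.6417/20 → 11 → L, 15.1144/10 → 1 → B; chars LB.
Square: 1.6417/2 → 0, 5.1144/1 → 5; chars 05.
Subsquare: 1.6417/0.0833333 → 19 → t, 0.1144/0.0416667 → 2 → c; chars tc.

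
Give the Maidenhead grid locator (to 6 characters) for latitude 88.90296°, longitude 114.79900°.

OR78jv

Shift to the Maidenhead origin (180°W, 90°S): lon 294.7990, lat 178.9030.
Field (20°×10°, letters A–R): lon ⌊294.7990/20⌋ = 14 → O; lat ⌊178.9030/10⌋ = 17 → R.
Square (2°×1°, digits 0–9): lon ⌊14.7990/2⌋ = 7; lat ⌊8.9030/1⌋ = 8.
Subsquare (5′×2.5′, letters a–x): lon ⌊0.7990/0.0833333⌋ = 9 → j; lat ⌊0.9030/0.0416667⌋ = 21 → v.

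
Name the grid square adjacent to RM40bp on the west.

RM40ap

Longitude subsquare b = 1; −1 → 0 = a.
The latitude characters are unchanged.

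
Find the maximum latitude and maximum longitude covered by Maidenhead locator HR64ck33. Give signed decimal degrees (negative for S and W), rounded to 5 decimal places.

Field H=7, R=17: +7·20° lon, +17·10° lat → SW at lon -40°, lat 80°.
Square 6, 4: +6·2° lon, +4·1° lat → SW at lon -28°, lat 84°.
Subsquare c=2, k=10: +2·0.0833333° lon, +10·0.0416667° lat → SW at lon -27.8333°, lat 84.4167°.
Extended square 3, 3: +3·0.00833333° lon, +3·0.00416667° lat → SW at lon -27.8083°, lat 84.4292°.
Cell spans 0.00833333° lon × 0.00416667° lat. NE corner is SW corner plus one full cell.
latitude 84.43333, longitude -27.80000.

84.43333, -27.80000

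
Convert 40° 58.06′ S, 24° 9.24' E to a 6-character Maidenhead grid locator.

KE29ba

Offset from 180°W / 90°S: lon 204.1540°, lat 49.0323°.
Field: lon ⌊204.1540/20⌋ = 10 → K; lat ⌊49.0323/10⌋ = 4 → E.
Square: lon ⌊4.1540/2⌋ = 2; lat ⌊9.0323/1⌋ = 9.
Subsquare: lon ⌊0.1540/0.0833333⌋ = 1 → b; lat ⌊0.0323/0.0416667⌋ = 0 → a.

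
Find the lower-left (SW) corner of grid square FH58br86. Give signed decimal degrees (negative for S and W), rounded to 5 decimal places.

-11.26667, -69.85000

Field F=5, H=7: +5·20° lon, +7·10° lat → SW at lon -80°, lat -20°.
Square 5, 8: +5·2° lon, +8·1° lat → SW at lon -70°, lat -12°.
Subsquare b=1, r=17: +1·0.0833333° lon, +17·0.0416667° lat → SW at lon -69.9167°, lat -11.2917°.
Extended square 8, 6: +8·0.00833333° lon, +6·0.00416667° lat → SW at lon -69.85°, lat -11.2667°.
latitude -11.26667, longitude -69.85000.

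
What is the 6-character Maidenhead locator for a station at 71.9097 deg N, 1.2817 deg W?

IQ91iv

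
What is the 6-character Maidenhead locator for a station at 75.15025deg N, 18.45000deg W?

Shift to the Maidenhead origin (180°W, 90°S): lon 161.5500, lat 165.1502.
Field (20°×10°, letters A–R): 161.5500/20 → 8 → I, 165.1502/10 → 16 → Q; chars IQ.
Square (2°×1°, digits 0–9): 1.5500/2 → 0, 5.1502/1 → 5; chars 05.
Subsquare (5′×2.5′, letters a–x): 1.5500/0.0833333 → 18 → s, 0.1502/0.0416667 → 3 → d; chars sd.

IQ05sd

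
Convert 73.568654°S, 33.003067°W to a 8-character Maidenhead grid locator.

HB36lk93

Offset from 180°W / 90°S: lon 146.99693°, lat 16.43135°.
Field: lon ⌊146.99693/20⌋ = 7 → H; lat ⌊16.43135/10⌋ = 1 → B.
Square: lon ⌊6.99693/2⌋ = 3; lat ⌊6.43135/1⌋ = 6.
Subsquare: lon ⌊0.99693/0.0833333⌋ = 11 → l; lat ⌊0.43135/0.0416667⌋ = 10 → k.
Extended square: lon ⌊0.08027/0.00833333⌋ = 9; lat ⌊0.01468/0.00416667⌋ = 3.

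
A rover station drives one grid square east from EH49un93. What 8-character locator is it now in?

Longitude extended square 9; +1 → 10, wraps to 0, carry into subsquare.
Longitude subsquare u = 20; +1 → 21 = v.
The latitude characters are unchanged.

EH49vn03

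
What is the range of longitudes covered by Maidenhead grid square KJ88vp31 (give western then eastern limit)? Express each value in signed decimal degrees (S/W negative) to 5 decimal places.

37.77500, 37.78333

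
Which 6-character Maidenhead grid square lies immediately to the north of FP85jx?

FP86ja

Latitude subsquare x = 23; +1 → 24, wraps to 0 = a, carry into square.
Latitude square 5; +1 → 6.
The longitude characters are unchanged.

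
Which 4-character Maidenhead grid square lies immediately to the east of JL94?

KL04

Longitude square 9; +1 → 10, wraps to 0, carry into field.
Longitude field J = 9; +1 → 10 = K.
The latitude characters are unchanged.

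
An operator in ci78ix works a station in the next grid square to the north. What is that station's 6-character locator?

Latitude subsquare x = 23; +1 → 24, wraps to 0 = a, carry into square.
Latitude square 8; +1 → 9.
The longitude characters are unchanged.

CI79ia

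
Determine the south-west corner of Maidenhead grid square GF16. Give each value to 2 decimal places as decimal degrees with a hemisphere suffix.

34.00° S, 58.00° W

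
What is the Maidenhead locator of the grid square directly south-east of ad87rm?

Longitude subsquare r = 17; +1 → 18 = s.
Latitude subsquare m = 12; −1 → 11 = l.

AD87sl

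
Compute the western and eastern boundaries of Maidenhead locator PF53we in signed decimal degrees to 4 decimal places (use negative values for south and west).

131.8333, 131.9167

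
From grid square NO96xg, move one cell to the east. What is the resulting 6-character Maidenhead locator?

OO06ag

Longitude subsquare x = 23; +1 → 24, wraps to 0 = a, carry into square.
Longitude square 9; +1 → 10, wraps to 0, carry into field.
Longitude field N = 13; +1 → 14 = O.
The latitude characters are unchanged.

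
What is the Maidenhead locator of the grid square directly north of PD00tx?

Latitude subsquare x = 23; +1 → 24, wraps to 0 = a, carry into square.
Latitude square 0; +1 → 1.
The longitude characters are unchanged.

PD01ta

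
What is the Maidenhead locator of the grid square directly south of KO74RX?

Latitude subsquare x = 23; −1 → 22 = w.
The longitude characters are unchanged.

KO74rw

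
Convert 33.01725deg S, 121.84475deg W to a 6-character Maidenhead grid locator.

CF96bx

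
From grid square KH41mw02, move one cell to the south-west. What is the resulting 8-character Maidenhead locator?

KH41lw91

Longitude extended square 0; −1 → -1, wraps to 9, carry into subsquare.
Longitude subsquare m = 12; −1 → 11 = l.
Latitude extended square 2; −1 → 1.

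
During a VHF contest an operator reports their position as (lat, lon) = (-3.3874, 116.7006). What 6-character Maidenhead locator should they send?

Offset from 180°W / 90°S: lon 296.7006°, lat 86.6126°.
Field: lon ⌊296.7006/20⌋ = 14 → O; lat ⌊86.6126/10⌋ = 8 → I.
Square: lon ⌊16.7006/2⌋ = 8; lat ⌊6.6126/1⌋ = 6.
Subsquare: lon ⌊0.7006/0.0833333⌋ = 8 → i; lat ⌊0.6126/0.0416667⌋ = 14 → o.

OI86io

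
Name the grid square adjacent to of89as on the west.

OF79xs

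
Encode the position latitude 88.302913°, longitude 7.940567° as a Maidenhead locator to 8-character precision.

JR38xh22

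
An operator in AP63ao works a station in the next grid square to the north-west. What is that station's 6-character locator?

Longitude subsquare a = 0; −1 → -1, wraps to 23 = x, carry into square.
Longitude square 6; −1 → 5.
Latitude subsquare o = 14; +1 → 15 = p.

AP53xp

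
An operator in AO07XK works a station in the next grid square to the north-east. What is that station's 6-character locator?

AO17al

Longitude subsquare x = 23; +1 → 24, wraps to 0 = a, carry into square.
Longitude square 0; +1 → 1.
Latitude subsquare k = 10; +1 → 11 = l.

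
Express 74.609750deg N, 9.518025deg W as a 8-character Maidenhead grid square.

IQ54fo76

Offset from 180°W / 90°S: lon 170.48198°, lat 164.60975°.
Field (20°×10°, letters A–R): 170.48198/20 → 8 → I, 164.60975/10 → 16 → Q; chars IQ.
Square (2°×1°, digits 0–9): 10.48198/2 → 5, 4.60975/1 → 4; chars 54.
Subsquare (5′×2.5′, letters a–x): 0.48198/0.0833333 → 5 → f, 0.60975/0.0416667 → 14 → o; chars fo.
Extended square (30″×15″, digits 0–9): 0.06531/0.00833333 → 7, 0.02642/0.00416667 → 6; chars 76.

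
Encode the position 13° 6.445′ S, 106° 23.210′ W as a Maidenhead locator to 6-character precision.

Offset from 180°W / 90°S: lon 73.6132°, lat 76.8926°.
Field: 73.6132/20 → 3 → D, 76.8926/10 → 7 → H; chars DH.
Square: 13.6132/2 → 6, 6.8926/1 → 6; chars 66.
Subsquare: 1.6132/0.0833333 → 19 → t, 0.8926/0.0416667 → 21 → v; chars tv.

DH66tv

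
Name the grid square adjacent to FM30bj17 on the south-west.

Longitude extended square 1; −1 → 0.
Latitude extended square 7; −1 → 6.

FM30bj06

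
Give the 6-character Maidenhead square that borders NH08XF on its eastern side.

Longitude subsquare x = 23; +1 → 24, wraps to 0 = a, carry into square.
Longitude square 0; +1 → 1.
The latitude characters are unchanged.

NH18af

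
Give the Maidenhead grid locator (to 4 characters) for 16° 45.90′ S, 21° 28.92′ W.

Add 180° to longitude and 90° to latitude: 158.52, 73.23.
Field (20°×10°, letters A–R): lon ⌊158.52/20⌋ = 7 → H; lat ⌊73.23/10⌋ = 7 → H.
Square (2°×1°, digits 0–9): lon ⌊18.52/2⌋ = 9; lat ⌊3.23/1⌋ = 3.

HH93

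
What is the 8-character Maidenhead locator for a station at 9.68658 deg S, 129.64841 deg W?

CI50eh25

Add 180° to longitude and 90° to latitude: 50.35159, 80.31342.
Field: 50.35159/20 → 2 → C, 80.31342/10 → 8 → I; chars CI.
Square: 10.35159/2 → 5, 0.31342/1 → 0; chars 50.
Subsquare: 0.35159/0.0833333 → 4 → e, 0.31342/0.0416667 → 7 → h; chars eh.
Extended square: 0.01826/0.00833333 → 2, 0.02175/0.00416667 → 5; chars 25.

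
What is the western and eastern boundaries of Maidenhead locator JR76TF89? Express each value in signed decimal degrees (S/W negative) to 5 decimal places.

15.65000, 15.65833

Field J=9, R=17: +9·20° lon, +17·10° lat → SW at lon 0°, lat 80°.
Square 7, 6: +7·2° lon, +6·1° lat → SW at lon 14°, lat 86°.
Subsquare t=19, f=5: +19·0.0833333° lon, +5·0.0416667° lat → SW at lon 15.5833°, lat 86.2083°.
Extended square 8, 9: +8·0.00833333° lon, +9·0.00416667° lat → SW at lon 15.65°, lat 86.2458°.
Cell spans 0.00833333° lon × 0.00416667° lat.
west 15.65000, east 15.65833.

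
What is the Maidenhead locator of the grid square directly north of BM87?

BM88

Latitude square 7; +1 → 8.
The longitude characters are unchanged.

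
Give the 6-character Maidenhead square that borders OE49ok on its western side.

OE49nk

Longitude subsquare o = 14; −1 → 13 = n.
The latitude characters are unchanged.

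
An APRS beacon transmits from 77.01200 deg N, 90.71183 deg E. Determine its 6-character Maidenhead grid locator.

NQ57ia

Add 180° to longitude and 90° to latitude: 270.7118, 167.0120.
Field: 270.7118/20 → 13 → N, 167.0120/10 → 16 → Q; chars NQ.
Square: 10.7118/2 → 5, 7.0120/1 → 7; chars 57.
Subsquare: 0.7118/0.0833333 → 8 → i, 0.0120/0.0416667 → 0 → a; chars ia.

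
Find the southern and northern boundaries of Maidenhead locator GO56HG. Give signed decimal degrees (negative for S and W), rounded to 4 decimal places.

56.2500, 56.2917

Field G=6, O=14: +6·20° lon, +14·10° lat → SW at lon -60°, lat 50°.
Square 5, 6: +5·2° lon, +6·1° lat → SW at lon -50°, lat 56°.
Subsquare h=7, g=6: +7·0.0833333° lon, +6·0.0416667° lat → SW at lon -49.4167°, lat 56.25°.
Cell spans 0.0833333° lon × 0.0416667° lat.
south 56.2500, north 56.2917.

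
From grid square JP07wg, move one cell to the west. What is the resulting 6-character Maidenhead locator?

JP07vg

Longitude subsquare w = 22; −1 → 21 = v.
The latitude characters are unchanged.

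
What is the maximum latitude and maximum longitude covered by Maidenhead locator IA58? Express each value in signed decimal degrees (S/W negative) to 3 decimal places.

-81.000, -8.000

Field I=8, A=0: +8·20° lon, +0·10° lat → SW at lon -20°, lat -90°.
Square 5, 8: +5·2° lon, +8·1° lat → SW at lon -10°, lat -82°.
Cell spans 2° lon × 1° lat. NE corner is SW corner plus one full cell.
latitude -81.000, longitude -8.000.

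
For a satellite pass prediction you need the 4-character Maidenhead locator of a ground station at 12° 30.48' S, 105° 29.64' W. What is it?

Offset from 180°W / 90°S: lon 74.51°, lat 77.49°.
Field: lon ⌊74.51/20⌋ = 3 → D; lat ⌊77.49/10⌋ = 7 → H.
Square: lon ⌊14.51/2⌋ = 7; lat ⌊7.49/1⌋ = 7.

DH77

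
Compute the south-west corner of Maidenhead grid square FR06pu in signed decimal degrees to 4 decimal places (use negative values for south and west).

86.8333, -78.7500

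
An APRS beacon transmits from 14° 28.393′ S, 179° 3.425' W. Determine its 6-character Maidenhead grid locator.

AH05lm

Offset from 180°W / 90°S: lon 0.9429°, lat 75.5268°.
Field: lon ⌊0.9429/20⌋ = 0 → A; lat ⌊75.5268/10⌋ = 7 → H.
Square: lon ⌊0.9429/2⌋ = 0; lat ⌊5.5268/1⌋ = 5.
Subsquare: lon ⌊0.9429/0.0833333⌋ = 11 → l; lat ⌊0.5268/0.0416667⌋ = 12 → m.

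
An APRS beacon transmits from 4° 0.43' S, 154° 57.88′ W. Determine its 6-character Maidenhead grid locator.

BI25mx

Shift to the Maidenhead origin (180°W, 90°S): lon 25.0353, lat 85.9928.
Field: lon ⌊25.0353/20⌋ = 1 → B; lat ⌊85.9928/10⌋ = 8 → I.
Square: lon ⌊5.0353/2⌋ = 2; lat ⌊5.9928/1⌋ = 5.
Subsquare: lon ⌊1.0353/0.0833333⌋ = 12 → m; lat ⌊0.9928/0.0416667⌋ = 23 → x.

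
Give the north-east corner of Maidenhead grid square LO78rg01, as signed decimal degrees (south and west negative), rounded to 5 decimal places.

Field L=11, O=14: +11·20° lon, +14·10° lat → SW at lon 40°, lat 50°.
Square 7, 8: +7·2° lon, +8·1° lat → SW at lon 54°, lat 58°.
Subsquare r=17, g=6: +17·0.0833333° lon, +6·0.0416667° lat → SW at lon 55.4167°, lat 58.25°.
Extended square 0, 1: +0·0.00833333° lon, +1·0.00416667° lat → SW at lon 55.4167°, lat 58.2542°.
Cell spans 0.00833333° lon × 0.00416667° lat. NE corner is SW corner plus one full cell.
latitude 58.25833, longitude 55.42500.

58.25833, 55.42500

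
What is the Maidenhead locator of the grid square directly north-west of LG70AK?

Longitude subsquare a = 0; −1 → -1, wraps to 23 = x, carry into square.
Longitude square 7; −1 → 6.
Latitude subsquare k = 10; +1 → 11 = l.

LG60xl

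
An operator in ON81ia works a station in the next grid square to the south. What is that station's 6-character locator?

ON80ix

Latitude subsquare a = 0; −1 → -1, wraps to 23 = x, carry into square.
Latitude square 1; −1 → 0.
The longitude characters are unchanged.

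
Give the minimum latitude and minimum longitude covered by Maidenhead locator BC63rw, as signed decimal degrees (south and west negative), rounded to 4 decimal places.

-66.0833, -146.5833

Field B=1, C=2: +1·20° lon, +2·10° lat → SW at lon -160°, lat -70°.
Square 6, 3: +6·2° lon, +3·1° lat → SW at lon -148°, lat -67°.
Subsquare r=17, w=22: +17·0.0833333° lon, +22·0.0416667° lat → SW at lon -146.583°, lat -66.0833°.
latitude -66.0833, longitude -146.5833.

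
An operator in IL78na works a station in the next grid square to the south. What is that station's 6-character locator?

IL77nx

Latitude subsquare a = 0; −1 → -1, wraps to 23 = x, carry into square.
Latitude square 8; −1 → 7.
The longitude characters are unchanged.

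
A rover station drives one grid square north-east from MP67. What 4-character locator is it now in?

Longitude square 6; +1 → 7.
Latitude square 7; +1 → 8.

MP78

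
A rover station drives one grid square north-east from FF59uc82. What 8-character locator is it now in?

FF59uc93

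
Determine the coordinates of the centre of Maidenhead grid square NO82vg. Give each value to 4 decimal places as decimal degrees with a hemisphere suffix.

Field N=13, O=14: +13·20° lon, +14·10° lat → SW at lon 80°, lat 50°.
Square 8, 2: +8·2° lon, +2·1° lat → SW at lon 96°, lat 52°.
Subsquare v=21, g=6: +21·0.0833333° lon, +6·0.0416667° lat → SW at lon 97.75°, lat 52.25°.
Cell spans 0.0833333° lon × 0.0416667° lat. Centre is SW corner plus half of each.
latitude 52.2708° N, longitude 97.7917° E.

52.2708° N, 97.7917° E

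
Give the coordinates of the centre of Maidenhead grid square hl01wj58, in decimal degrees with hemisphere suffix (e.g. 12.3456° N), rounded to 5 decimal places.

21.41042° N, 38.12083° W

Field H=7, L=11: +7·20° lon, +11·10° lat → SW at lon -40°, lat 20°.
Square 0, 1: +0·2° lon, +1·1° lat → SW at lon -40°, lat 21°.
Subsquare w=22, j=9: +22·0.0833333° lon, +9·0.0416667° lat → SW at lon -38.1667°, lat 21.375°.
Extended square 5, 8: +5·0.00833333° lon, +8·0.00416667° lat → SW at lon -38.125°, lat 21.4083°.
Cell spans 0.00833333° lon × 0.00416667° lat. Centre is SW corner plus half of each.
latitude 21.41042° N, longitude 38.12083° W.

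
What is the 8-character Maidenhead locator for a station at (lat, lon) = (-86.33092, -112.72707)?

Offset from 180°W / 90°S: lon 67.27293°, lat 3.66908°.
Field (20°×10°, letters A–R): 67.27293/20 → 3 → D, 3.66908/10 → 0 → A; chars DA.
Square (2°×1°, digits 0–9): 7.27293/2 → 3, 3.66908/1 → 3; chars 33.
Subsquare (5′×2.5′, letters a–x): 1.27293/0.0833333 → 15 → p, 0.66908/0.0416667 → 16 → q; chars pq.
Extended square (30″×15″, digits 0–9): 0.02293/0.00833333 → 2, 0.00241/0.00416667 → 0; chars 20.

DA33pq20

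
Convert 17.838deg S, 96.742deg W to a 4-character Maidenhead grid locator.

Offset from 180°W / 90°S: lon 83.26°, lat 72.16°.
Field: lon ⌊83.26/20⌋ = 4 → E; lat ⌊72.16/10⌋ = 7 → H.
Square: lon ⌊3.26/2⌋ = 1; lat ⌊2.16/1⌋ = 2.

EH12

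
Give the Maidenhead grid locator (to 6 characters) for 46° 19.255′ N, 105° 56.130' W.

DN76ah

Add 180° to longitude and 90° to latitude: 74.0645, 136.3209.
Field: lon ⌊74.0645/20⌋ = 3 → D; lat ⌊136.3209/10⌋ = 13 → N.
Square: lon ⌊14.0645/2⌋ = 7; lat ⌊6.3209/1⌋ = 6.
Subsquare: lon ⌊0.0645/0.0833333⌋ = 0 → a; lat ⌊0.3209/0.0416667⌋ = 7 → h.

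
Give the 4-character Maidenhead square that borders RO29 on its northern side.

RP20

Latitude square 9; +1 → 10, wraps to 0, carry into field.
Latitude field O = 14; +1 → 15 = P.
The longitude characters are unchanged.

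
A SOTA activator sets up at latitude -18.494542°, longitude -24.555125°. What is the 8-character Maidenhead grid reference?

HH71rm31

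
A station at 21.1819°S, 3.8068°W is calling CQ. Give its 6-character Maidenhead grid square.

IG88ct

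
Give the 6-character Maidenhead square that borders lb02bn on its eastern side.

Longitude subsquare b = 1; +1 → 2 = c.
The latitude characters are unchanged.

LB02cn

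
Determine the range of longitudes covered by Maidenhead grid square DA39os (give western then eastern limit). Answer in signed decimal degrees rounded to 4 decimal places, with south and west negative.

-112.8333, -112.7500

Field D=3, A=0: +3·20° lon, +0·10° lat → SW at lon -120°, lat -90°.
Square 3, 9: +3·2° lon, +9·1° lat → SW at lon -114°, lat -81°.
Subsquare o=14, s=18: +14·0.0833333° lon, +18·0.0416667° lat → SW at lon -112.833°, lat -80.25°.
Cell spans 0.0833333° lon × 0.0416667° lat.
west -112.8333, east -112.7500.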